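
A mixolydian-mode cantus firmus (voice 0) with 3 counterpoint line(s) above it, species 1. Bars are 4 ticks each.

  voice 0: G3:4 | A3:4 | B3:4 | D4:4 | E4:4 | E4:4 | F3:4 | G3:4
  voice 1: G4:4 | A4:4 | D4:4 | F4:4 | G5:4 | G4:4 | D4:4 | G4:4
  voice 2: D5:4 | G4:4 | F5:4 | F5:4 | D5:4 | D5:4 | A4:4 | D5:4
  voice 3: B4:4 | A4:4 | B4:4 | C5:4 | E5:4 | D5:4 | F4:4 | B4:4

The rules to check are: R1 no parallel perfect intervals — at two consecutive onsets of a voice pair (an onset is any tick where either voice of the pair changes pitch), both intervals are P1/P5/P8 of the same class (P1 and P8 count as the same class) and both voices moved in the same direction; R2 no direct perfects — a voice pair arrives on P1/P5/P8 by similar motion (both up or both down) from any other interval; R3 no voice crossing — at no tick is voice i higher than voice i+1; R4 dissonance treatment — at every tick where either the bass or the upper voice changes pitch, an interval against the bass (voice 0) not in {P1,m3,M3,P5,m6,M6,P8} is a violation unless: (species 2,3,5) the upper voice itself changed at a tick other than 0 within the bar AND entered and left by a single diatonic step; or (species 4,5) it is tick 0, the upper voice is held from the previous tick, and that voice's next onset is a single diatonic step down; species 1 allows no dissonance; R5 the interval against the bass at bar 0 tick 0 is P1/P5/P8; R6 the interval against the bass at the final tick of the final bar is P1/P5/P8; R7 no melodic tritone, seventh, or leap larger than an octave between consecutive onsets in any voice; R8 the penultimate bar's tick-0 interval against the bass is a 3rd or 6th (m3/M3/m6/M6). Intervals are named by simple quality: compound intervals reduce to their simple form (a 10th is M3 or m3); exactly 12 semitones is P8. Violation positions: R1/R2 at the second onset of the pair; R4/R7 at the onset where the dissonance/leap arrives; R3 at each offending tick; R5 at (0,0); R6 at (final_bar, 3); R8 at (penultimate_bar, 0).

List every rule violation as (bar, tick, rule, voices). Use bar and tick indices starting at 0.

bar 0: v0=G3 v1=G4 v2=D5 v3=B4 downbeat M3
bar 1: v0=A3 v1=A4 v2=G4 v3=A4 downbeat P8
bar 2: v0=B3 v1=D4 v2=F5 v3=B4 downbeat P8
bar 3: v0=D4 v1=F4 v2=F5 v3=C5 downbeat m7
bar 4: v0=E4 v1=G5 v2=D5 v3=E5 downbeat P8
bar 5: v0=E4 v1=G4 v2=D5 v3=D5 downbeat m7
bar 6: v0=F3 v1=D4 v2=A4 v3=F4 downbeat P8
bar 7: v0=G3 v1=G4 v2=D5 v3=B4 downbeat M3
  -> R3 @ bar 0 tick 0 v(2, 3): D5 above B4
  -> R5 @ bar 0 tick 0 v(0, 3): opens on M3
  -> R3 @ bar 0 tick 1 v(2, 3): D5 above B4
  -> R3 @ bar 0 tick 2 v(2, 3): D5 above B4
  -> R3 @ bar 0 tick 3 v(2, 3): D5 above B4
  -> R1 @ bar 1 tick 0 v(0, 1): G3/G4 P8 -> A3/A4 P8 similar
  -> R3 @ bar 1 tick 0 v(1, 2): A4 above G4
  -> R4 @ bar 1 tick 0 v(0, 2): A3/G4 m7 untreated
  -> R3 @ bar 1 tick 1 v(1, 2): A4 above G4
  -> R3 @ bar 1 tick 2 v(1, 2): A4 above G4
  -> R3 @ bar 1 tick 3 v(1, 2): A4 above G4
  -> R1 @ bar 2 tick 0 v(0, 3): A3/A4 P8 -> B3/B4 P8 similar
  -> R3 @ bar 2 tick 0 v(2, 3): F5 above B4
  -> R4 @ bar 2 tick 0 v(0, 2): B3/F5 TT untreated
  -> R7 @ bar 2 tick 0 v(2,): G4->F5 leap 10st
  -> R3 @ bar 2 tick 1 v(2, 3): F5 above B4
  -> R3 @ bar 2 tick 2 v(2, 3): F5 above B4
  -> R3 @ bar 2 tick 3 v(2, 3): F5 above B4
  -> R2 @ bar 3 tick 0 v(1, 3): D4/B4 M6 -> F4/C5 P5 similar
  -> R3 @ bar 3 tick 0 v(2, 3): F5 above C5
  -> R4 @ bar 3 tick 0 v(0, 3): D4/C5 m7 untreated
  -> R3 @ bar 3 tick 1 v(2, 3): F5 above C5
  -> R3 @ bar 3 tick 2 v(2, 3): F5 above C5
  -> R3 @ bar 3 tick 3 v(2, 3): F5 above C5
  -> R2 @ bar 4 tick 0 v(0, 3): D4/C5 m7 -> E4/E5 P8 similar
  -> R3 @ bar 4 tick 0 v(1, 2): G5 above D5
  -> R4 @ bar 4 tick 0 v(0, 2): E4/D5 m7 untreated
  -> R7 @ bar 4 tick 0 v(1,): F4->G5 leap 14st
  -> R3 @ bar 4 tick 1 v(1, 2): G5 above D5
  -> R3 @ bar 4 tick 2 v(1, 2): G5 above D5
  -> R3 @ bar 4 tick 3 v(1, 2): G5 above D5
  -> R2 @ bar 5 tick 0 v(1, 3): G5/E5 m3 -> G4/D5 P5 similar
  -> R4 @ bar 5 tick 0 v(0, 3): E4/D5 m7 untreated
  -> R1 @ bar 6 tick 0 v(1, 2): G4/D5 P5 -> D4/A4 P5 similar
  -> R2 @ bar 6 tick 0 v(0, 3): E4/D5 m7 -> F3/F4 P8 similar
  -> R3 @ bar 6 tick 0 v(2, 3): A4 above F4
  -> R7 @ bar 6 tick 0 v(0,): E4->F3 leap 11st
  -> R8 @ bar 6 tick 0 v(0, 3): penult P8 not 3rd/6th
  -> R3 @ bar 6 tick 1 v(2, 3): A4 above F4
  -> R3 @ bar 6 tick 2 v(2, 3): A4 above F4
  -> R3 @ bar 6 tick 3 v(2, 3): A4 above F4
  -> R1 @ bar 7 tick 0 v(1, 2): D4/A4 P5 -> G4/D5 P5 similar
  -> R2 @ bar 7 tick 0 v(0, 1): F3/D4 M6 -> G3/G4 P8 similar
  -> R2 @ bar 7 tick 0 v(0, 2): F3/A4 M3 -> G3/D5 P5 similar
  -> R3 @ bar 7 tick 0 v(2, 3): D5 above B4
  -> R7 @ bar 7 tick 0 v(3,): F4->B4 leap 6st
  -> R3 @ bar 7 tick 1 v(2, 3): D5 above B4
  -> R3 @ bar 7 tick 2 v(2, 3): D5 above B4
  -> R3 @ bar 7 tick 3 v(2, 3): D5 above B4
  -> R6 @ bar 7 tick 3 v(0, 3): closes on M3

(0, 0, R3, (2, 3))
(0, 0, R5, (0, 3))
(0, 1, R3, (2, 3))
(0, 2, R3, (2, 3))
(0, 3, R3, (2, 3))
(1, 0, R1, (0, 1))
(1, 0, R3, (1, 2))
(1, 0, R4, (0, 2))
(1, 1, R3, (1, 2))
(1, 2, R3, (1, 2))
(1, 3, R3, (1, 2))
(2, 0, R1, (0, 3))
(2, 0, R3, (2, 3))
(2, 0, R4, (0, 2))
(2, 0, R7, (2,))
(2, 1, R3, (2, 3))
(2, 2, R3, (2, 3))
(2, 3, R3, (2, 3))
(3, 0, R2, (1, 3))
(3, 0, R3, (2, 3))
(3, 0, R4, (0, 3))
(3, 1, R3, (2, 3))
(3, 2, R3, (2, 3))
(3, 3, R3, (2, 3))
(4, 0, R2, (0, 3))
(4, 0, R3, (1, 2))
(4, 0, R4, (0, 2))
(4, 0, R7, (1,))
(4, 1, R3, (1, 2))
(4, 2, R3, (1, 2))
(4, 3, R3, (1, 2))
(5, 0, R2, (1, 3))
(5, 0, R4, (0, 3))
(6, 0, R1, (1, 2))
(6, 0, R2, (0, 3))
(6, 0, R3, (2, 3))
(6, 0, R7, (0,))
(6, 0, R8, (0, 3))
(6, 1, R3, (2, 3))
(6, 2, R3, (2, 3))
(6, 3, R3, (2, 3))
(7, 0, R1, (1, 2))
(7, 0, R2, (0, 1))
(7, 0, R2, (0, 2))
(7, 0, R3, (2, 3))
(7, 0, R7, (3,))
(7, 1, R3, (2, 3))
(7, 2, R3, (2, 3))
(7, 3, R3, (2, 3))
(7, 3, R6, (0, 3))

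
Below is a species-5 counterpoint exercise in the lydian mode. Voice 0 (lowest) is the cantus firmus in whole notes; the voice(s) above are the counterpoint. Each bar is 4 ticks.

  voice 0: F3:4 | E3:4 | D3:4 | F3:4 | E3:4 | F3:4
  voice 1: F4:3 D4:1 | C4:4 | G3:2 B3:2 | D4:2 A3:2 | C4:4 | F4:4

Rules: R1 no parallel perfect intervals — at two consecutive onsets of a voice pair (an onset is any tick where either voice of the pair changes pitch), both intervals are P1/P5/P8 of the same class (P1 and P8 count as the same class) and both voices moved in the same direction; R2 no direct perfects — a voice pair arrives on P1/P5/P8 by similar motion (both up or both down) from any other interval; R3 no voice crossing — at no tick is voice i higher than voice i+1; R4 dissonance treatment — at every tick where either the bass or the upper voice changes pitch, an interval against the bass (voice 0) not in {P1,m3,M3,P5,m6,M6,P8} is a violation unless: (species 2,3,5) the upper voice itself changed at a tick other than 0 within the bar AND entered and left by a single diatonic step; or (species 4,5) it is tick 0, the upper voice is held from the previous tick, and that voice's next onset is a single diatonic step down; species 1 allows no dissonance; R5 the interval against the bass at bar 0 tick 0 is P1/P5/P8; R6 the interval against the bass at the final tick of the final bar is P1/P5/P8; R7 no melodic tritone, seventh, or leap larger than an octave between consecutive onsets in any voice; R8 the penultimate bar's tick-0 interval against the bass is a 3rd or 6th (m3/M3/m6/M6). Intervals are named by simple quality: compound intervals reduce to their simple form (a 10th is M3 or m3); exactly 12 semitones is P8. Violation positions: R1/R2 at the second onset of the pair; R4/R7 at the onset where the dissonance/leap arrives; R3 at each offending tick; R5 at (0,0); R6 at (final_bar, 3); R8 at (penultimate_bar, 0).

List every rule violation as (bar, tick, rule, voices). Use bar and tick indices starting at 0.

bar 0: v0=F3 v1=F4 downbeat P8
bar 1: v0=E3 v1=C4 downbeat m6
bar 2: v0=D3 v1=G3 downbeat P4
bar 3: v0=F3 v1=D4 downbeat M6
bar 4: v0=E3 v1=C4 downbeat m6
bar 5: v0=F3 v1=F4 downbeat P8
  -> R4 @ bar 2 tick 0 v(0, 1): D3/G3 P4 untreated
  -> R2 @ bar 5 tick 0 v(0, 1): E3/C4 m6 -> F3/F4 P8 similar

(2, 0, R4, (0, 1))
(5, 0, R2, (0, 1))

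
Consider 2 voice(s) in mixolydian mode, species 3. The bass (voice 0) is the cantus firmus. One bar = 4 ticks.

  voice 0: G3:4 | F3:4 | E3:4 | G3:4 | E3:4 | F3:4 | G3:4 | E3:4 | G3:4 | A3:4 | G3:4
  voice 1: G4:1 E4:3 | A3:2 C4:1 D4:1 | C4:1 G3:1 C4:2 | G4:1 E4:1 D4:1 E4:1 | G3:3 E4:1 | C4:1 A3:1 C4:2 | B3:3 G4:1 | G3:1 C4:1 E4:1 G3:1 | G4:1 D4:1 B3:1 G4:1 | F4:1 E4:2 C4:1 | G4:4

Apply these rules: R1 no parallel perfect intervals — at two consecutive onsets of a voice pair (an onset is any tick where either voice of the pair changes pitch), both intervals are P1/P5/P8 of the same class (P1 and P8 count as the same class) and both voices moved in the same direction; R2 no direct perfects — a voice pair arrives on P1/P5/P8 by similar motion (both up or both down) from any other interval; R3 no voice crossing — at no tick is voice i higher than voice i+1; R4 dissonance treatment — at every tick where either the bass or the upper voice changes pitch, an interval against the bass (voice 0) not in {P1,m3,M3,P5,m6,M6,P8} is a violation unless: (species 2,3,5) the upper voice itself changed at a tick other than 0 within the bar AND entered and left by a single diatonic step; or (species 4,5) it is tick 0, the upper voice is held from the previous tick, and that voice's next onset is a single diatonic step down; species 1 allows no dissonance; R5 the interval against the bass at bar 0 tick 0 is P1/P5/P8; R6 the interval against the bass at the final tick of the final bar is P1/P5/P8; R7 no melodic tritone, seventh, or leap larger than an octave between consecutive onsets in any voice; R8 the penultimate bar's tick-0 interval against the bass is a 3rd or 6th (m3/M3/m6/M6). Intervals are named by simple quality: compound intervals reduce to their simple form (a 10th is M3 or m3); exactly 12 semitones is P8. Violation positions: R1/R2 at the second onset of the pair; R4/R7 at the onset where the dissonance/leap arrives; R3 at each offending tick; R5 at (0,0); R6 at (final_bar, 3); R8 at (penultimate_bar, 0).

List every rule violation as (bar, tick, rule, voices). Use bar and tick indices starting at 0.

bar 0: v0=G3 v1=G4 downbeat P8
bar 1: v0=F3 v1=A3 downbeat M3
bar 2: v0=E3 v1=C4 downbeat m6
bar 3: v0=G3 v1=G4 downbeat P8
bar 4: v0=E3 v1=G3 downbeat m3
bar 5: v0=F3 v1=C4 downbeat P5
bar 6: v0=G3 v1=B3 downbeat M3
bar 7: v0=E3 v1=G3 downbeat m3
bar 8: v0=G3 v1=G4 downbeat P8
bar 9: v0=A3 v1=F4 downbeat m6
bar 10: v0=G3 v1=G4 downbeat P8
  -> R2 @ bar 3 tick 0 v(0, 1): E3/C4 m6 -> G3/G4 P8 similar
  -> R2 @ bar 8 tick 0 v(0, 1): E3/G3 m3 -> G3/G4 P8 similar

(3, 0, R2, (0, 1))
(8, 0, R2, (0, 1))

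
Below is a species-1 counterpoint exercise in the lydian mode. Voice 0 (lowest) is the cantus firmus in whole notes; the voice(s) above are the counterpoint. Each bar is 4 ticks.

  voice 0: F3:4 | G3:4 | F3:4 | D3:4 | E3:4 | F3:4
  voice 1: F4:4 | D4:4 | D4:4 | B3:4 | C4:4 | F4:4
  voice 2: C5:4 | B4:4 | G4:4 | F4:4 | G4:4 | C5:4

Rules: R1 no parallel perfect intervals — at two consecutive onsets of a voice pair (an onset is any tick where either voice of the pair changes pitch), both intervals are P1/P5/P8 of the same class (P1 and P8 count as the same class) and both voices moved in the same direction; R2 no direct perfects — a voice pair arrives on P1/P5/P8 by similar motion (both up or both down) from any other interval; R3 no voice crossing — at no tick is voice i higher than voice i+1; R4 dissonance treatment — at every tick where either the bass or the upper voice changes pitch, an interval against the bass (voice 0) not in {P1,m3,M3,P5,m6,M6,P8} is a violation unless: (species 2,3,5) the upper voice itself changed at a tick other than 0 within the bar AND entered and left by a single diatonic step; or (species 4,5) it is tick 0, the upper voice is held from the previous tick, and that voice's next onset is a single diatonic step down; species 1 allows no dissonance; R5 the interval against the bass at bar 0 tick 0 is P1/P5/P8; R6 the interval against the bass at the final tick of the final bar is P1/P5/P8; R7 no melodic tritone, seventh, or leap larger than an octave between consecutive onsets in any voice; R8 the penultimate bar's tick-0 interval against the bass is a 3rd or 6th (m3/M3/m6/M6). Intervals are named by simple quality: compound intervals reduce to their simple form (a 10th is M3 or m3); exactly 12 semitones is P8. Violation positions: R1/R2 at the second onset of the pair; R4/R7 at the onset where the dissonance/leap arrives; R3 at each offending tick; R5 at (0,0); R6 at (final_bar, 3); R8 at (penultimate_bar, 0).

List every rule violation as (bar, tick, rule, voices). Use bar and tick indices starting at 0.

(2, 0, R4, (0, 2))
(4, 0, R2, (1, 2))
(5, 0, R1, (1, 2))
(5, 0, R2, (0, 1))
(5, 0, R2, (0, 2))

bar 0: v0=F3 v1=F4 v2=C5 downbeat P5
bar 1: v0=G3 v1=D4 v2=B4 downbeat M3
bar 2: v0=F3 v1=D4 v2=G4 downbeat M2
bar 3: v0=D3 v1=B3 v2=F4 downbeat m3
bar 4: v0=E3 v1=C4 v2=G4 downbeat m3
bar 5: v0=F3 v1=F4 v2=C5 downbeat P5
  -> R4 @ bar 2 tick 0 v(0, 2): F3/G4 M2 untreated
  -> R2 @ bar 4 tick 0 v(1, 2): B3/F4 TT -> C4/G4 P5 similar
  -> R1 @ bar 5 tick 0 v(1, 2): C4/G4 P5 -> F4/C5 P5 similar
  -> R2 @ bar 5 tick 0 v(0, 1): E3/C4 m6 -> F3/F4 P8 similar
  -> R2 @ bar 5 tick 0 v(0, 2): E3/G4 m3 -> F3/C5 P5 similar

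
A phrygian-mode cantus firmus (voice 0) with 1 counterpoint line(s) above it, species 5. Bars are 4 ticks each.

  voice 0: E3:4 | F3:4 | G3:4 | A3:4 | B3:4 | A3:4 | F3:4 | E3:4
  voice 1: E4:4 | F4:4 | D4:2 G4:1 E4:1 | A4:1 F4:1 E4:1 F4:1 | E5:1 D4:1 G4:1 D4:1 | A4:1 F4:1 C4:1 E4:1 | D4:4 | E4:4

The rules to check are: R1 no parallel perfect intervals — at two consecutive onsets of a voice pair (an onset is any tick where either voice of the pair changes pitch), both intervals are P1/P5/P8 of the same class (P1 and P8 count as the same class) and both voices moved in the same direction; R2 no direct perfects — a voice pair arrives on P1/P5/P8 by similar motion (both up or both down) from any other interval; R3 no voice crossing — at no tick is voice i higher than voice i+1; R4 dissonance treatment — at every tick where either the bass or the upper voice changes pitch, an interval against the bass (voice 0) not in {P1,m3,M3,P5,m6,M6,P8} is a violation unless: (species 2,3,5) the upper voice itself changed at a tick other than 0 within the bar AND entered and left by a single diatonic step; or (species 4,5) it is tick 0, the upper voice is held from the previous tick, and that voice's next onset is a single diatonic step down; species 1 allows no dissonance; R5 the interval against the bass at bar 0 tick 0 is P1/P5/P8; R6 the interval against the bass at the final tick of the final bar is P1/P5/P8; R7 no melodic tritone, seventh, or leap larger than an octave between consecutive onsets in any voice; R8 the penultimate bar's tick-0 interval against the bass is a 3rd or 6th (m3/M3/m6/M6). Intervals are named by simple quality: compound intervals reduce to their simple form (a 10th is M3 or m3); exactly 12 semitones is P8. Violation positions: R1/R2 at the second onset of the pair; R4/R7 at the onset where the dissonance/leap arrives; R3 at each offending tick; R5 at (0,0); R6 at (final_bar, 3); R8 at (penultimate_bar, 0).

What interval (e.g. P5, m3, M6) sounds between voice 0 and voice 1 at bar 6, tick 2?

M6

voice 0=F3 voice 1=D4 -> M6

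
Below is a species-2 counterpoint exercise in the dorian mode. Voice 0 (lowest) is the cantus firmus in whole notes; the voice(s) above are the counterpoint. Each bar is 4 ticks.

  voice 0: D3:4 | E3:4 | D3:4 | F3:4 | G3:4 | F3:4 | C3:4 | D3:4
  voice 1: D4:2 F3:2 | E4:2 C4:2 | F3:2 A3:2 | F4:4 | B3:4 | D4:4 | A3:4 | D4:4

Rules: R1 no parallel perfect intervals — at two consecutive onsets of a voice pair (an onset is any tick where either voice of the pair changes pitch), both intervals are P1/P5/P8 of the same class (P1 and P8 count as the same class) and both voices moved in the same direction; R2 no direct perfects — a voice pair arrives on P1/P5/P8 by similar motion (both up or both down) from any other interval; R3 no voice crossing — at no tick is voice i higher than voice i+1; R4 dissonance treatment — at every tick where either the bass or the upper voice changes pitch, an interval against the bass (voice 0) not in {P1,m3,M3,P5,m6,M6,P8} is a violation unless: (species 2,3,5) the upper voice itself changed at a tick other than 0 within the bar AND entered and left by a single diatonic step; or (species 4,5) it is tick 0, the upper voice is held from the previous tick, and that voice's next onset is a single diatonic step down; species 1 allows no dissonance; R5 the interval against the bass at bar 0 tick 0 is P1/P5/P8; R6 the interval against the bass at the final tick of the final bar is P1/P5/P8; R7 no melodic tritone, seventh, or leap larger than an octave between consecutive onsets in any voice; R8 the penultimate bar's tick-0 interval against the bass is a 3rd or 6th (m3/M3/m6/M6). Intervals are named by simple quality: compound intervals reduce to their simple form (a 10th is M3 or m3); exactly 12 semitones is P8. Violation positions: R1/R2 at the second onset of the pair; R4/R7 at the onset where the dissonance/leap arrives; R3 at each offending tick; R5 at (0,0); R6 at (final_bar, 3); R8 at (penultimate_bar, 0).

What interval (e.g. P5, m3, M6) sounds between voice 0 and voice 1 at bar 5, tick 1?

voice 0=F3 voice 1=D4 -> M6

M6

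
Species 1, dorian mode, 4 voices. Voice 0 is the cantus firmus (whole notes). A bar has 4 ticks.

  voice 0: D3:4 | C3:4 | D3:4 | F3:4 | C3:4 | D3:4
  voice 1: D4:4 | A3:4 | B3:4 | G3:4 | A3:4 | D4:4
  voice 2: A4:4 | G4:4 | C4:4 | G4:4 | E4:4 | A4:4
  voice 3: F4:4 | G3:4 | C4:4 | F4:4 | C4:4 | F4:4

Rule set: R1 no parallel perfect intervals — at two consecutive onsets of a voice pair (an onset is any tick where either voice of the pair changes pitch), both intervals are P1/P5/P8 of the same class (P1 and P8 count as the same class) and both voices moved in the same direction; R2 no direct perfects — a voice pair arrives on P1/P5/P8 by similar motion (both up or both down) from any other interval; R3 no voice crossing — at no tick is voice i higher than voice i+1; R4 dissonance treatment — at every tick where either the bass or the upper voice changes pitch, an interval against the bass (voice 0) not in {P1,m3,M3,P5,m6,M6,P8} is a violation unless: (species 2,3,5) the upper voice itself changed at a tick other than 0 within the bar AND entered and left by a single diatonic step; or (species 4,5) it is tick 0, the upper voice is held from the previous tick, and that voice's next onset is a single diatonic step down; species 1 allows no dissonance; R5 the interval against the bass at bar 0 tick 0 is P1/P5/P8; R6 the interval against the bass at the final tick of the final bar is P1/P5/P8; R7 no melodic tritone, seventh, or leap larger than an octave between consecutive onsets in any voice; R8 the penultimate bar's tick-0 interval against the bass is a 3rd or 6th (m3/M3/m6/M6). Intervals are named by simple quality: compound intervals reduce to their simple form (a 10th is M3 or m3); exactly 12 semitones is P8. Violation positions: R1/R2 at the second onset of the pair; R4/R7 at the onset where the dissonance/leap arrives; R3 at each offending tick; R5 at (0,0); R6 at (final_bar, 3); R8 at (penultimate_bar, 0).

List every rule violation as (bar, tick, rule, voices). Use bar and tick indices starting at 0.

bar 0: v0=D3 v1=D4 v2=A4 v3=F4 downbeat m3
bar 1: v0=C3 v1=A3 v2=G4 v3=G3 downbeat P5
bar 2: v0=D3 v1=B3 v2=C4 v3=C4 downbeat m7
bar 3: v0=F3 v1=G3 v2=G4 v3=F4 downbeat P8
bar 4: v0=C3 v1=A3 v2=E4 v3=C4 downbeat P8
bar 5: v0=D3 v1=D4 v2=A4 v3=F4 downbeat m3
  -> R3 @ bar 0 tick 0 v(2, 3): A4 above F4
  -> R5 @ bar 0 tick 0 v(0, 3): opens on m3
  -> R3 @ bar 0 tick 1 v(2, 3): A4 above F4
  -> R3 @ bar 0 tick 2 v(2, 3): A4 above F4
  -> R3 @ bar 0 tick 3 v(2, 3): A4 above F4
  -> R1 @ bar 1 tick 0 v(0, 2): D3/A4 P5 -> C3/G4 P5 similar
  -> R2 @ bar 1 tick 0 v(0, 3): D3/F4 m3 -> C3/G3 P5 similar
  -> R2 @ bar 1 tick 0 v(2, 3): A4/F4 M3 -> G4/G3 P8 similar
  -> R3 @ bar 1 tick 0 v(2, 3): G4 above G3
  -> R7 @ bar 1 tick 0 v(3,): F4->G3 leap 10st
  -> R3 @ bar 1 tick 1 v(2, 3): G4 above G3
  -> R3 @ bar 1 tick 2 v(2, 3): G4 above G3
  -> R3 @ bar 1 tick 3 v(2, 3): G4 above G3
  -> R4 @ bar 2 tick 0 v(0, 2): D3/C4 m7 untreated
  -> R4 @ bar 2 tick 0 v(0, 3): D3/C4 m7 untreated
  -> R2 @ bar 3 tick 0 v(0, 3): D3/C4 m7 -> F3/F4 P8 similar
  -> R3 @ bar 3 tick 0 v(2, 3): G4 above F4
  -> R4 @ bar 3 tick 0 v(0, 1): F3/G3 M2 untreated
  -> R4 @ bar 3 tick 0 v(0, 2): F3/G4 M2 untreated
  -> R3 @ bar 3 tick 1 v(2, 3): G4 above F4
  -> R3 @ bar 3 tick 2 v(2, 3): G4 above F4
  -> R3 @ bar 3 tick 3 v(2, 3): G4 above F4
  -> R1 @ bar 4 tick 0 v(0, 3): F3/F4 P8 -> C3/C4 P8 similar
  -> R3 @ bar 4 tick 0 v(2, 3): E4 above C4
  -> R8 @ bar 4 tick 0 v(0, 3): penult P8 not 3rd/6th
  -> R3 @ bar 4 tick 1 v(2, 3): E4 above C4
  -> R3 @ bar 4 tick 2 v(2, 3): E4 above C4
  -> R3 @ bar 4 tick 3 v(2, 3): E4 above C4
  -> R1 @ bar 5 tick 0 v(1, 2): A3/E4 P5 -> D4/A4 P5 similar
  -> R2 @ bar 5 tick 0 v(0, 1): C3/A3 M6 -> D3/D4 P8 similar
  -> R2 @ bar 5 tick 0 v(0, 2): C3/E4 M3 -> D3/A4 P5 similar
  -> R3 @ bar 5 tick 0 v(2, 3): A4 above F4
  -> R3 @ bar 5 tick 1 v(2, 3): A4 above F4
  -> R3 @ bar 5 tick 2 v(2, 3): A4 above F4
  -> R3 @ bar 5 tick 3 v(2, 3): A4 above F4
  -> R6 @ bar 5 tick 3 v(0, 3): closes on m3

(0, 0, R3, (2, 3))
(0, 0, R5, (0, 3))
(0, 1, R3, (2, 3))
(0, 2, R3, (2, 3))
(0, 3, R3, (2, 3))
(1, 0, R1, (0, 2))
(1, 0, R2, (0, 3))
(1, 0, R2, (2, 3))
(1, 0, R3, (2, 3))
(1, 0, R7, (3,))
(1, 1, R3, (2, 3))
(1, 2, R3, (2, 3))
(1, 3, R3, (2, 3))
(2, 0, R4, (0, 2))
(2, 0, R4, (0, 3))
(3, 0, R2, (0, 3))
(3, 0, R3, (2, 3))
(3, 0, R4, (0, 1))
(3, 0, R4, (0, 2))
(3, 1, R3, (2, 3))
(3, 2, R3, (2, 3))
(3, 3, R3, (2, 3))
(4, 0, R1, (0, 3))
(4, 0, R3, (2, 3))
(4, 0, R8, (0, 3))
(4, 1, R3, (2, 3))
(4, 2, R3, (2, 3))
(4, 3, R3, (2, 3))
(5, 0, R1, (1, 2))
(5, 0, R2, (0, 1))
(5, 0, R2, (0, 2))
(5, 0, R3, (2, 3))
(5, 1, R3, (2, 3))
(5, 2, R3, (2, 3))
(5, 3, R3, (2, 3))
(5, 3, R6, (0, 3))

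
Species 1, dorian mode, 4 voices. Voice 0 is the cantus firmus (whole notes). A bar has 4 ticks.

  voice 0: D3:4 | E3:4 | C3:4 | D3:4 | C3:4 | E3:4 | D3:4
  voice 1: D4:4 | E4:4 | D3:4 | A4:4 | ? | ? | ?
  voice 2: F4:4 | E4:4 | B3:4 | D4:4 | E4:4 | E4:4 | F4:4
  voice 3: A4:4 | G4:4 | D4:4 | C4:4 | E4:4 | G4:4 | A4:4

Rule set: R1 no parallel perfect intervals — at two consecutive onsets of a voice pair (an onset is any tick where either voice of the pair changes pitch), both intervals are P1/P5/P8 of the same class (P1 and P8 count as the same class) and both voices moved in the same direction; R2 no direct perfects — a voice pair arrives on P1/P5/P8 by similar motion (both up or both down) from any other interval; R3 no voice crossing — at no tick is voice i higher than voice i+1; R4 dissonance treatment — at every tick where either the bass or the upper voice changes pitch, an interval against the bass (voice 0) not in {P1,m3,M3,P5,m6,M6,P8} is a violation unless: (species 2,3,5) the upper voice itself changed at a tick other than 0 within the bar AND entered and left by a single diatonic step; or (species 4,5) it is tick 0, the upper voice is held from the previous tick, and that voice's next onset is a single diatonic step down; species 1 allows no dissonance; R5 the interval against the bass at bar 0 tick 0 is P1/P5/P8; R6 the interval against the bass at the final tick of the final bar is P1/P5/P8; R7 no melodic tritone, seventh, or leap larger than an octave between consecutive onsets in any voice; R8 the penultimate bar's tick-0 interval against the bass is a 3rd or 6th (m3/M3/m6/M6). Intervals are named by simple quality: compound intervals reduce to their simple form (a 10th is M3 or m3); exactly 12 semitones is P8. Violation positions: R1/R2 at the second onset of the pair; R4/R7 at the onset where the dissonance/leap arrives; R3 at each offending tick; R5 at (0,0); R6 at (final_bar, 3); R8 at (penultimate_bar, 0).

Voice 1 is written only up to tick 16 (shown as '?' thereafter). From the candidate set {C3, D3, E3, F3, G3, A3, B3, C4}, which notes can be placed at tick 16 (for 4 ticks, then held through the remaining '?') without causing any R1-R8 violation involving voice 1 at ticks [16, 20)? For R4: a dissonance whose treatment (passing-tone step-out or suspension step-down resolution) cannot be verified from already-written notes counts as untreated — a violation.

C3: violates R2,R7
D3: violates R4,R7
E3: violates R7
F3: violates R4,R7
G3: violates R1,R7
A3: legal
B3: violates R4,R7
C4: violates R2

{A3}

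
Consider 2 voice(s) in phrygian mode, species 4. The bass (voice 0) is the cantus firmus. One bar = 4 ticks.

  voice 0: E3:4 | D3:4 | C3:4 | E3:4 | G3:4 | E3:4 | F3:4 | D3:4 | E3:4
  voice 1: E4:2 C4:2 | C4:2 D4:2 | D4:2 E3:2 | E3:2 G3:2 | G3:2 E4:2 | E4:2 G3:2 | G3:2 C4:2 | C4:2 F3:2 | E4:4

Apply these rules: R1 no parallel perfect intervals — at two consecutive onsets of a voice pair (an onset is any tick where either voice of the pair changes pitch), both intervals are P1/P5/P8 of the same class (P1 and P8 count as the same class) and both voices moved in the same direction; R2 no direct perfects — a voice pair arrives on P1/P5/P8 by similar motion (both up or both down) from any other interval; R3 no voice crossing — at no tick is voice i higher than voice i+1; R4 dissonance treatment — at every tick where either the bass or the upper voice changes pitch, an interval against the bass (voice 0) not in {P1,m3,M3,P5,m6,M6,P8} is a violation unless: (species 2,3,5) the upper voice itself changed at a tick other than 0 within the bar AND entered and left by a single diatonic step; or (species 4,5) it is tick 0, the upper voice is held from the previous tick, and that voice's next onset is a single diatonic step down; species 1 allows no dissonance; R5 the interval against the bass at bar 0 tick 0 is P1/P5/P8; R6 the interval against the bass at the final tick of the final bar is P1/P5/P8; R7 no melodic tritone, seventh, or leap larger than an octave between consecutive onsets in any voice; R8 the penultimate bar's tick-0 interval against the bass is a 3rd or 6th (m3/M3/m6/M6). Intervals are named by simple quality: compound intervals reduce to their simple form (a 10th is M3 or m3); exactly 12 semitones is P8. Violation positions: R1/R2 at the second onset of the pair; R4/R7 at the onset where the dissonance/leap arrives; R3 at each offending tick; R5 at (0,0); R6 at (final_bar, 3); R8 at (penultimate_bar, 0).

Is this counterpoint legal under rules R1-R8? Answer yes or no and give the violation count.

bar 0: v0=E3 v1=E4 (P8)
bar 1: v0=D3 v1=C4 (m7)
bar 2: v0=C3 v1=D4 (M2)
bar 3: v0=E3 v1=E3 (P1)
bar 4: v0=G3 v1=G3 (P1)
bar 5: v0=E3 v1=E4 (P8)
bar 6: v0=F3 v1=G3 (M2)
bar 7: v0=D3 v1=C4 (m7)
bar 8: v0=E3 v1=E4 (P8)
  R4 @ bar1.0: D3/C4 m7 untreated
  R4 @ bar2.0: C3/D4 M2 untreated
  R7 @ bar2.2: D4->E3 leap 10st
  R4 @ bar6.0: F3/G3 M2 untreated
  R4 @ bar7.0: D3/C4 m7 untreated
  R8 @ bar7.0: penult m7 not 3rd/6th
  R2 @ bar8.0: D3/F3 m3 -> E3/E4 P8 similar
  R7 @ bar8.0: F3->E4 leap 11st

No (8 violations)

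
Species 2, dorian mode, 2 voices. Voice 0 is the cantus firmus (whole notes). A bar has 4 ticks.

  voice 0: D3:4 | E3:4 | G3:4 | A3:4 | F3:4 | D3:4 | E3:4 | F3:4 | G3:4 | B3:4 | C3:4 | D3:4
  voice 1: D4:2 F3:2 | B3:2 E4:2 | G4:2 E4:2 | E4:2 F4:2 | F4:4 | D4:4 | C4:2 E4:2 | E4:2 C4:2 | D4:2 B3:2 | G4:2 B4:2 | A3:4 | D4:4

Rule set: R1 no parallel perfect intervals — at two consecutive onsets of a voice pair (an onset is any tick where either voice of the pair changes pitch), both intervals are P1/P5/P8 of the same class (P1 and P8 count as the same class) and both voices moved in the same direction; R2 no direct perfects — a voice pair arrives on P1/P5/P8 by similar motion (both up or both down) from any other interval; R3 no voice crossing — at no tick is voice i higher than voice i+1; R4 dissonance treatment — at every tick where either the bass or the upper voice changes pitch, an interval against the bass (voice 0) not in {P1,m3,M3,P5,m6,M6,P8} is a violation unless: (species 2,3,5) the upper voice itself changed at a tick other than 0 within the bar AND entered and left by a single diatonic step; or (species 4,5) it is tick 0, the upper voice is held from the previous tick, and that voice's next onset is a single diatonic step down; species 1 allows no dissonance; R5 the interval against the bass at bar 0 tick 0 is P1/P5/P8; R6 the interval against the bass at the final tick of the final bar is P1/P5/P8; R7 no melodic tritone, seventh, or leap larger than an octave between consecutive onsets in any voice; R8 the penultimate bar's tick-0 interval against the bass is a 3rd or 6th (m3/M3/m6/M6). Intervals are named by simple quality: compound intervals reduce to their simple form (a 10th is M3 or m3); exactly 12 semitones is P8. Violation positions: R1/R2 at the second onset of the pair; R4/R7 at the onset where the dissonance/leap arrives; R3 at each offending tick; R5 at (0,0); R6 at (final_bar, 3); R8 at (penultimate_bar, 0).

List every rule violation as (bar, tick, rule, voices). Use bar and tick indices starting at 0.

(1, 0, R2, (0, 1))
(1, 0, R7, (1,))
(2, 0, R1, (0, 1))
(5, 0, R1, (0, 1))
(7, 0, R4, (0, 1))
(8, 0, R1, (0, 1))
(10, 0, R7, (0,))
(10, 0, R7, (1,))
(11, 0, R2, (0, 1))

bar 0: v0=D3 v1=D4 downbeat P8
bar 1: v0=E3 v1=B3 downbeat P5
bar 2: v0=G3 v1=G4 downbeat P8
bar 3: v0=A3 v1=E4 downbeat P5
bar 4: v0=F3 v1=F4 downbeat P8
bar 5: v0=D3 v1=D4 downbeat P8
bar 6: v0=E3 v1=C4 downbeat m6
bar 7: v0=F3 v1=E4 downbeat M7
bar 8: v0=G3 v1=D4 downbeat P5
bar 9: v0=B3 v1=G4 downbeat m6
bar 10: v0=C3 v1=A3 downbeat M6
bar 11: v0=D3 v1=D4 downbeat P8
  -> R2 @ bar 1 tick 0 v(0, 1): D3/F3 m3 -> E3/B3 P5 similar
  -> R7 @ bar 1 tick 0 v(1,): F3->B3 leap 6st
  -> R1 @ bar 2 tick 0 v(0, 1): E3/E4 P8 -> G3/G4 P8 similar
  -> R1 @ bar 5 tick 0 v(0, 1): F3/F4 P8 -> D3/D4 P8 similar
  -> R4 @ bar 7 tick 0 v(0, 1): F3/E4 M7 untreated
  -> R1 @ bar 8 tick 0 v(0, 1): F3/C4 P5 -> G3/D4 P5 similar
  -> R7 @ bar 10 tick 0 v(0,): B3->C3 leap 11st
  -> R7 @ bar 10 tick 0 v(1,): B4->A3 leap 14st
  -> R2 @ bar 11 tick 0 v(0, 1): C3/A3 M6 -> D3/D4 P8 similar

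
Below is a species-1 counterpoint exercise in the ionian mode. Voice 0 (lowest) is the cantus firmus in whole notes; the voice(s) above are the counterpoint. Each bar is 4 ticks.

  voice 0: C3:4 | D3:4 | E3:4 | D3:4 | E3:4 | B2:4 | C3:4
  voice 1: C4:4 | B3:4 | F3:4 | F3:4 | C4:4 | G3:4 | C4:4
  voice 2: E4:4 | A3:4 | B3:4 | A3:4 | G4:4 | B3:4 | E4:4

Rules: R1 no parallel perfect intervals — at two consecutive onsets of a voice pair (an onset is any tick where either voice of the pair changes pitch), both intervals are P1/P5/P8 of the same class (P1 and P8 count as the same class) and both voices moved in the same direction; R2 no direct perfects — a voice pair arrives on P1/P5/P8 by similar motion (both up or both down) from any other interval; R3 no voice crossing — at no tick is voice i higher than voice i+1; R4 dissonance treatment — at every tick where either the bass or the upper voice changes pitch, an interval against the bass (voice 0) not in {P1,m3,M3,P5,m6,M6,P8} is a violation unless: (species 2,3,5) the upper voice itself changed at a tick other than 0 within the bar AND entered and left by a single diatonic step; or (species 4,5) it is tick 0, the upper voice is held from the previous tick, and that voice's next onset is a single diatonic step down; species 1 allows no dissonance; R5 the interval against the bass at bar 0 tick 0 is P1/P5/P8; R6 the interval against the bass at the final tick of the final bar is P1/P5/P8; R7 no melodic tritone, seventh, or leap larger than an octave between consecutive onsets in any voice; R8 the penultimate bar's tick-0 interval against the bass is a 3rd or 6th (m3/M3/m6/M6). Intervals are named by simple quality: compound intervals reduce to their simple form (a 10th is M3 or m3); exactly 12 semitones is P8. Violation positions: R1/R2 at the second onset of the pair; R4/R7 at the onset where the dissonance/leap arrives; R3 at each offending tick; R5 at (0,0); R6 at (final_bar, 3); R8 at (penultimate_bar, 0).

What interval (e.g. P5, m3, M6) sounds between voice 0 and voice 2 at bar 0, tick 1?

M3

voice 0=C3 voice 2=E4 -> M3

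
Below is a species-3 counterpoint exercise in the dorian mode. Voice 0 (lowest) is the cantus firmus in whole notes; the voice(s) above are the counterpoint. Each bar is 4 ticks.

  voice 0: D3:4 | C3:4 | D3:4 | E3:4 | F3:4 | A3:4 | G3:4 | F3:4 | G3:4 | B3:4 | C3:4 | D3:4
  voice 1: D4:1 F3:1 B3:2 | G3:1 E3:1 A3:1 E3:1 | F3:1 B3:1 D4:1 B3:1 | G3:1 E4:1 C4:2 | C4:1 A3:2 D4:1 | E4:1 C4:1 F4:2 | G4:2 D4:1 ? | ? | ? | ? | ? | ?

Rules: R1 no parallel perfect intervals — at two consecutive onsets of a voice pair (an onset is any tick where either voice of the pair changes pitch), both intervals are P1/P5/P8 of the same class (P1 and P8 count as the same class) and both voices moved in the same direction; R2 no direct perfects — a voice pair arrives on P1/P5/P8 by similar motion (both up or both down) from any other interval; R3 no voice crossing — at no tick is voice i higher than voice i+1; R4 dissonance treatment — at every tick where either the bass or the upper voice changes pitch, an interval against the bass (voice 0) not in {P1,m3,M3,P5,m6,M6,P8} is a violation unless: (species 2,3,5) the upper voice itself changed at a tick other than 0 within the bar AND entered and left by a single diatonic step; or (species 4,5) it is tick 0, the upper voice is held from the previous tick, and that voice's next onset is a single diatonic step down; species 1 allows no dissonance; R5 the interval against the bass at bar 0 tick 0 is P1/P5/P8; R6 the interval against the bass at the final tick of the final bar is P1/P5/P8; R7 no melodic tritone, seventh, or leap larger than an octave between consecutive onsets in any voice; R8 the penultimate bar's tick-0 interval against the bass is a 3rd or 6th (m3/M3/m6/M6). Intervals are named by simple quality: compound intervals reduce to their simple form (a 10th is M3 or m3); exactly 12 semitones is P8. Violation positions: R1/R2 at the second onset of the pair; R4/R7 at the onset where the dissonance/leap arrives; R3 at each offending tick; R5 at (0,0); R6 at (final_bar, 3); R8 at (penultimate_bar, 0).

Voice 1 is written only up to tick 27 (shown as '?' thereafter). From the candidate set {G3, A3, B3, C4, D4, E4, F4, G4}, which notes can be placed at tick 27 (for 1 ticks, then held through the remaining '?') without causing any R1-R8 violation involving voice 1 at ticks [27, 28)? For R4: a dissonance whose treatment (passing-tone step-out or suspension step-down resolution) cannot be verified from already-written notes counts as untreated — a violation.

{B3, D4, E4, G3, G4}

G3: legal
A3: violates R4
B3: legal
C4: violates R4
D4: legal
E4: legal
F4: violates R4
G4: legal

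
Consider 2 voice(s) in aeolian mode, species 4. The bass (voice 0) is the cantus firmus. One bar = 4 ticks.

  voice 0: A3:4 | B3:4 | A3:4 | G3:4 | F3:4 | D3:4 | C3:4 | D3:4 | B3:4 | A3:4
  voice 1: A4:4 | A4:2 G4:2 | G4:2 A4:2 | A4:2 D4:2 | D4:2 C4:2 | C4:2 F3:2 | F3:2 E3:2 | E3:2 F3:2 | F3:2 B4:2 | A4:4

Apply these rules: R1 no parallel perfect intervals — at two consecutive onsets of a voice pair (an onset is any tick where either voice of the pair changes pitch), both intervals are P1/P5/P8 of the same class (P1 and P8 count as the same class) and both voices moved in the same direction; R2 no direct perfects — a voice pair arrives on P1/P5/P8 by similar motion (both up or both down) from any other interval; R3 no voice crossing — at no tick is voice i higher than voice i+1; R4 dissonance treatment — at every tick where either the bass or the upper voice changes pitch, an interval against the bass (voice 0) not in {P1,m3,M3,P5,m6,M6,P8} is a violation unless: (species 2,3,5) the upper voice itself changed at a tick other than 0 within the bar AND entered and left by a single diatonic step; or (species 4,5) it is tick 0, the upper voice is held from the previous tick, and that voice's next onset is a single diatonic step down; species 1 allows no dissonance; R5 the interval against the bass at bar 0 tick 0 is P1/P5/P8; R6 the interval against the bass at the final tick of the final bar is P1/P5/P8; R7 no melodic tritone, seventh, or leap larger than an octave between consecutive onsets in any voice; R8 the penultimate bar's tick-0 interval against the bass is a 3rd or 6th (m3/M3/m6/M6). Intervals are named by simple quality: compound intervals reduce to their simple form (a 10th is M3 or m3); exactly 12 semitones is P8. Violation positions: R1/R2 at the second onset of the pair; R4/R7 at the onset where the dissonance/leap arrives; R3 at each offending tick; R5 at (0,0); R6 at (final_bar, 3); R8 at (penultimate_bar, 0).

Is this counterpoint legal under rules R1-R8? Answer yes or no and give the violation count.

No (10 violations)

bar 0: v0=A3 v1=A4 (P8)
bar 1: v0=B3 v1=A4 (m7)
bar 2: v0=A3 v1=G4 (m7)
bar 3: v0=G3 v1=A4 (M2)
bar 4: v0=F3 v1=D4 (M6)
bar 5: v0=D3 v1=C4 (m7)
bar 6: v0=C3 v1=F3 (P4)
bar 7: v0=D3 v1=E3 (M2)
bar 8: v0=B3 v1=F3 (TT)
bar 9: v0=A3 v1=A4 (P8)
  R4 @ bar2.0: A3/G4 m7 untreated
  R4 @ bar3.0: G3/A4 M2 untreated
  R4 @ bar5.0: D3/C4 m7 untreated
  R4 @ bar7.0: D3/E3 M2 untreated
  R3 @ bar8.0: B3 above F3
  R4 @ bar8.0: B3/F3 TT untreated
  R8 @ bar8.0: penult TT not 3rd/6th
  R3 @ bar8.1: B3 above F3
  R7 @ bar8.2: F3->B4 leap 18st
  R1 @ bar9.0: B3/B4 P8 -> A3/A4 P8 similar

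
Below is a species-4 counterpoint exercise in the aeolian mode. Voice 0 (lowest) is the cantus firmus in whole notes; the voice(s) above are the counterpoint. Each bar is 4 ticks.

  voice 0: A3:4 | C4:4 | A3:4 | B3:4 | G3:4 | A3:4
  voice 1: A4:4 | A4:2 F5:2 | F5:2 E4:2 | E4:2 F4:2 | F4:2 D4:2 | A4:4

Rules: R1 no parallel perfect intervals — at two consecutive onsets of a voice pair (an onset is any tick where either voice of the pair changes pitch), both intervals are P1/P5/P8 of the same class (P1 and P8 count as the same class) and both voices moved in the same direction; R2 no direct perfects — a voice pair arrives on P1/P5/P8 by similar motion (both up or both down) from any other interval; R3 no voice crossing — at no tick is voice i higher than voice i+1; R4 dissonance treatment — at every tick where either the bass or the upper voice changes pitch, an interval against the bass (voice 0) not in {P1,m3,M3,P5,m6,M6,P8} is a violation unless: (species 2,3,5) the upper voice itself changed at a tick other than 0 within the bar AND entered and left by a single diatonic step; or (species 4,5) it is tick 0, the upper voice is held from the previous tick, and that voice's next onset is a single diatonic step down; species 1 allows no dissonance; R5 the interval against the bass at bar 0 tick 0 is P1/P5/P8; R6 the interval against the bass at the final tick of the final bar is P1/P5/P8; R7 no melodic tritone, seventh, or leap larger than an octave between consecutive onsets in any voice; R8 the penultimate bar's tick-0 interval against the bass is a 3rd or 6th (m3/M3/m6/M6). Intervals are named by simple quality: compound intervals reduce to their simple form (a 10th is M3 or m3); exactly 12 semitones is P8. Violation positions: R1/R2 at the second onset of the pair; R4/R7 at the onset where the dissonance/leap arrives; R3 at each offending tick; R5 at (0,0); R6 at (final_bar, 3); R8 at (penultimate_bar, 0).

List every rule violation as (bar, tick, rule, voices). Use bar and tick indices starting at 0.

bar 0: v0=A3 v1=A4 downbeat P8
bar 1: v0=C4 v1=A4 downbeat M6
bar 2: v0=A3 v1=F5 downbeat m6
bar 3: v0=B3 v1=E4 downbeat P4
bar 4: v0=G3 v1=F4 downbeat m7
bar 5: v0=A3 v1=A4 downbeat P8
  -> R4 @ bar 1 tick 2 v(0, 1): C4/F5 P4 untreated
  -> R7 @ bar 2 tick 2 v(1,): F5->E4 leap 13st
  -> R4 @ bar 3 tick 0 v(0, 1): B3/E4 P4 untreated
  -> R4 @ bar 3 tick 2 v(0, 1): B3/F4 TT untreated
  -> R4 @ bar 4 tick 0 v(0, 1): G3/F4 m7 untreated
  -> R8 @ bar 4 tick 0 v(0, 1): penult m7 not 3rd/6th
  -> R2 @ bar 5 tick 0 v(0, 1): G3/D4 P5 -> A3/A4 P8 similar

(1, 2, R4, (0, 1))
(2, 2, R7, (1,))
(3, 0, R4, (0, 1))
(3, 2, R4, (0, 1))
(4, 0, R4, (0, 1))
(4, 0, R8, (0, 1))
(5, 0, R2, (0, 1))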